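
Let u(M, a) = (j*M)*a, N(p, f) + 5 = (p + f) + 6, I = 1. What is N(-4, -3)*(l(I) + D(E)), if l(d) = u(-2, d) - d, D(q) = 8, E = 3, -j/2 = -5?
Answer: 78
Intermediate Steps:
j = 10 (j = -2*(-5) = 10)
N(p, f) = 1 + f + p (N(p, f) = -5 + ((p + f) + 6) = -5 + ((f + p) + 6) = -5 + (6 + f + p) = 1 + f + p)
u(M, a) = 10*M*a (u(M, a) = (10*M)*a = 10*M*a)
l(d) = -21*d (l(d) = 10*(-2)*d - d = -20*d - d = -21*d)
N(-4, -3)*(l(I) + D(E)) = (1 - 3 - 4)*(-21*1 + 8) = -6*(-21 + 8) = -6*(-13) = 78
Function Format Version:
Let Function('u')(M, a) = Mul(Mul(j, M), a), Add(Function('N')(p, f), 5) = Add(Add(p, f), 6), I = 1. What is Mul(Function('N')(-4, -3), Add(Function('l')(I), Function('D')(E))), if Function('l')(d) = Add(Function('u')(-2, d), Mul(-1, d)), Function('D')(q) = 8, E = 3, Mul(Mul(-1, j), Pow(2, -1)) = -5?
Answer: 78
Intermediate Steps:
j = 10 (j = Mul(-2, -5) = 10)
Function('N')(p, f) = Add(1, f, p) (Function('N')(p, f) = Add(-5, Add(Add(p, f), 6)) = Add(-5, Add(Add(f, p), 6)) = Add(-5, Add(6, f, p)) = Add(1, f, p))
Function('u')(M, a) = Mul(10, M, a) (Function('u')(M, a) = Mul(Mul(10, M), a) = Mul(10, M, a))
Function('l')(d) = Mul(-21, d) (Function('l')(d) = Add(Mul(10, -2, d), Mul(-1, d)) = Add(Mul(-20, d), Mul(-1, d)) = Mul(-21, d))
Mul(Function('N')(-4, -3), Add(Function('l')(I), Function('D')(E))) = Mul(Add(1, -3, -4), Add(Mul(-21, 1), 8)) = Mul(-6, Add(-21, 8)) = Mul(-6, -13) = 78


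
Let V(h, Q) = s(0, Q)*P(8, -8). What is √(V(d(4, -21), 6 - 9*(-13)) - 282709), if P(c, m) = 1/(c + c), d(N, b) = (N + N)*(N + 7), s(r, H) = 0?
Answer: I*√282709 ≈ 531.7*I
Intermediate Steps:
d(N, b) = 2*N*(7 + N) (d(N, b) = (2*N)*(7 + N) = 2*N*(7 + N))
P(c, m) = 1/(2*c)
V(h, Q) = 0 (V(h, Q) = 0*((½)/8) = 0*((½)*(⅛)) = 0*(1/16) = 0)
√(V(d(4, -21), 6 - 9*(-13)) - 282709) = √(0 - 282709) = √(-282709) = I*√282709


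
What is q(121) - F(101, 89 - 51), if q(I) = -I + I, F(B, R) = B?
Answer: -101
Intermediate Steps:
q(I) = 0
q(121) - F(101, 89 - 51) = 0 - 1*101 = 0 - 101 = -101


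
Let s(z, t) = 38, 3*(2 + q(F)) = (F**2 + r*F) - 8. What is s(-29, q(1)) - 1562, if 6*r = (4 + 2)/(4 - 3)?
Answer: -1524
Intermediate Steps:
r = 1 (r = ((4 + 2)/(4 - 3))/6 = (6/1)/6 = (6*1)/6 = (1/6)*6 = 1)
q(F) = -14/3 + F/3 + F**2/3 (q(F) = -2 + ((F**2 + 1*F) - 8)/3 = -2 + ((F**2 + F) - 8)/3 = -2 + ((F + F**2) - 8)/3 = -2 + (-8 + F + F**2)/3 = -2 + (-8/3 + F/3 + F**2/3) = -14/3 + F/3 + F**2/3)
s(-29, q(1)) - 1562 = 38 - 1562 = -1524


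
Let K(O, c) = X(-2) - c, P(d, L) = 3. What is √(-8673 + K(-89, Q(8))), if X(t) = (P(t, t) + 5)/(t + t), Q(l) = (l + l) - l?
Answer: I*√8683 ≈ 93.183*I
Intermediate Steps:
Q(l) = l (Q(l) = 2*l - l = l)
X(t) = 4/t (X(t) = (3 + 5)/(t + t) = 8/((2*t)) = 8*(1/(2*t)) = 4/t)
K(O, c) = -2 - c (K(O, c) = 4/(-2) - c = 4*(-½) - c = -2 - c)
√(-8673 + K(-89, Q(8))) = √(-8673 + (-2 - 1*8)) = √(-8673 + (-2 - 8)) = √(-8673 - 10) = √(-8683) = I*√8683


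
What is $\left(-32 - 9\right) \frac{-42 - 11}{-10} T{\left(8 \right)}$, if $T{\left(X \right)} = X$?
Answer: $- \frac{8692}{5} \approx -1738.4$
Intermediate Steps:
$\left(-32 - 9\right) \frac{-42 - 11}{-10} T{\left(8 \right)} = \left(-32 - 9\right) \frac{-42 - 11}{-10} \cdot 8 = - 41 \left(\left(-53\right) \left(- \frac{1}{10}\right)\right) 8 = \left(-41\right) \frac{53}{10} \cdot 8 = \left(- \frac{2173}{10}\right) 8 = - \frac{8692}{5}$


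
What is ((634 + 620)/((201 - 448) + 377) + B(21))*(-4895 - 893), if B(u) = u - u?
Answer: -3629076/65 ≈ -55832.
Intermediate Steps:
B(u) = 0
((634 + 620)/((201 - 448) + 377) + B(21))*(-4895 - 893) = ((634 + 620)/((201 - 448) + 377) + 0)*(-4895 - 893) = (1254/(-247 + 377) + 0)*(-5788) = (1254/130 + 0)*(-5788) = (1254*(1/130) + 0)*(-5788) = (627/65 + 0)*(-5788) = (627/65)*(-5788) = -3629076/65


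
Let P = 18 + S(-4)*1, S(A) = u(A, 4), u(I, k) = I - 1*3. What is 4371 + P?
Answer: 4382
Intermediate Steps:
u(I, k) = -3 + I (u(I, k) = I - 3 = -3 + I)
S(A) = -3 + A
P = 11 (P = 18 + (-3 - 4)*1 = 18 - 7*1 = 18 - 7 = 11)
4371 + P = 4371 + 11 = 4382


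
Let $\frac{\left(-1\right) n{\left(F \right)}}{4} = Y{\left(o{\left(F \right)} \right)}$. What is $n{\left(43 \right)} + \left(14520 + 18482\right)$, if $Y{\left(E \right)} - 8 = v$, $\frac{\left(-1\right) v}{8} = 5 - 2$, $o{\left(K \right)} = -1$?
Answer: $33066$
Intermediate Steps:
$v = -24$ ($v = - 8 \left(5 - 2\right) = \left(-8\right) 3 = -24$)
$Y{\left(E \right)} = -16$ ($Y{\left(E \right)} = 8 - 24 = -16$)
$n{\left(F \right)} = 64$ ($n{\left(F \right)} = \left(-4\right) \left(-16\right) = 64$)
$n{\left(43 \right)} + \left(14520 + 18482\right) = 64 + \left(14520 + 18482\right) = 64 + 33002 = 33066$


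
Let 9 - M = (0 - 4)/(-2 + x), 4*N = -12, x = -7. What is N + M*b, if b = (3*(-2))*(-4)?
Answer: 607/3 ≈ 202.33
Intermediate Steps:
b = 24 (b = -6*(-4) = 24)
N = -3 (N = (¼)*(-12) = -3)
M = 77/9 (M = 9 - (0 - 4)/(-2 - 7) = 9 - (-4)/(-9) = 9 - (-4)*(-1)/9 = 9 - 1*4/9 = 9 - 4/9 = 77/9 ≈ 8.5556)
N + M*b = -3 + (77/9)*24 = -3 + 616/3 = 607/3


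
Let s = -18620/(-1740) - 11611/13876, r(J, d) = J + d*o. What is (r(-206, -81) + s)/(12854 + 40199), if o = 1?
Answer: -334561445/64046218236 ≈ -0.0052238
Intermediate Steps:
r(J, d) = J + d (r(J, d) = J + d*1 = J + d)
s = 11908399/1207212 (s = -18620*(-1/1740) - 11611*1/13876 = 931/87 - 11611/13876 = 11908399/1207212 ≈ 9.8644)
(r(-206, -81) + s)/(12854 + 40199) = ((-206 - 81) + 11908399/1207212)/(12854 + 40199) = (-287 + 11908399/1207212)/53053 = -334561445/1207212*1/53053 = -334561445/64046218236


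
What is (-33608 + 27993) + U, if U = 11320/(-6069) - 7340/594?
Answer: -3382211155/600831 ≈ -5629.2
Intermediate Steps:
U = -8545090/600831 (U = 11320*(-1/6069) - 7340*1/594 = -11320/6069 - 3670/297 = -8545090/600831 ≈ -14.222)
(-33608 + 27993) + U = (-33608 + 27993) - 8545090/600831 = -5615 - 8545090/600831 = -3382211155/600831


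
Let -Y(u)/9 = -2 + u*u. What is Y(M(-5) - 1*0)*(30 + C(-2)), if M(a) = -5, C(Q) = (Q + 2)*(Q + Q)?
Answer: -6210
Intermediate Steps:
C(Q) = 2*Q*(2 + Q) (C(Q) = (2 + Q)*(2*Q) = 2*Q*(2 + Q))
Y(u) = 18 - 9*u² (Y(u) = -9*(-2 + u*u) = -9*(-2 + u²) = 18 - 9*u²)
Y(M(-5) - 1*0)*(30 + C(-2)) = (18 - 9*(-5 - 1*0)²)*(30 + 2*(-2)*(2 - 2)) = (18 - 9*(-5 + 0)²)*(30 + 2*(-2)*0) = (18 - 9*(-5)²)*(30 + 0) = (18 - 9*25)*30 = (18 - 225)*30 = -207*30 = -6210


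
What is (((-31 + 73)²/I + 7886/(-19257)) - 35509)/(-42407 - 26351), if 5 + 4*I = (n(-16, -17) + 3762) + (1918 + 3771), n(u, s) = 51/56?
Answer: 361743539363921/700470264339762 ≈ 0.51643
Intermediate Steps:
n(u, s) = 51/56 (n(u, s) = 51*(1/56) = 51/56)
I = 529027/224 (I = -5/4 + ((51/56 + 3762) + (1918 + 3771))/4 = -5/4 + (210723/56 + 5689)/4 = -5/4 + (¼)*(529307/56) = -5/4 + 529307/224 = 529027/224 ≈ 2361.7)
(((-31 + 73)²/I + 7886/(-19257)) - 35509)/(-42407 - 26351) = (((-31 + 73)²/(529027/224) + 7886/(-19257)) - 35509)/(-42407 - 26351) = ((42²*(224/529027) + 7886*(-1/19257)) - 35509)/(-68758) = ((1764*(224/529027) - 7886/19257) - 35509)*(-1/68758) = ((395136/529027 - 7886/19257) - 35509)*(-1/68758) = (3437227030/10187472939 - 35509)*(-1/68758) = -361743539363921/10187472939*(-1/68758) = 361743539363921/700470264339762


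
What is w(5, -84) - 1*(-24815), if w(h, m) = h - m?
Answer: 24904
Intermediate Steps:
w(5, -84) - 1*(-24815) = (5 - 1*(-84)) - 1*(-24815) = (5 + 84) + 24815 = 89 + 24815 = 24904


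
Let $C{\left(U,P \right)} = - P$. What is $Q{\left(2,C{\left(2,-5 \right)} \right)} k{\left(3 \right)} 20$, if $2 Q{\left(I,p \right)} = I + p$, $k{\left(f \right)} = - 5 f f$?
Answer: $-3150$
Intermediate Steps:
$k{\left(f \right)} = - 5 f^{2}$
$Q{\left(I,p \right)} = \frac{I}{2} + \frac{p}{2}$ ($Q{\left(I,p \right)} = \frac{I + p}{2} = \frac{I}{2} + \frac{p}{2}$)
$Q{\left(2,C{\left(2,-5 \right)} \right)} k{\left(3 \right)} 20 = \left(\frac{1}{2} \cdot 2 + \frac{\left(-1\right) \left(-5\right)}{2}\right) \left(- 5 \cdot 3^{2}\right) 20 = \left(1 + \frac{1}{2} \cdot 5\right) \left(\left(-5\right) 9\right) 20 = \left(1 + \frac{5}{2}\right) \left(-45\right) 20 = \frac{7}{2} \left(-45\right) 20 = \left(- \frac{315}{2}\right) 20 = -3150$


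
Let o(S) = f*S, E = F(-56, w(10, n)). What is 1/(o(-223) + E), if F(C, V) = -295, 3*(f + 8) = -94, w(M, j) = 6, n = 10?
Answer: 3/25429 ≈ 0.00011798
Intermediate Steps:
f = -118/3 (f = -8 + (1/3)*(-94) = -8 - 94/3 = -118/3 ≈ -39.333)
E = -295
o(S) = -118*S/3
1/(o(-223) + E) = 1/(-118/3*(-223) - 295) = 1/(26314/3 - 295) = 1/(25429/3) = 3/25429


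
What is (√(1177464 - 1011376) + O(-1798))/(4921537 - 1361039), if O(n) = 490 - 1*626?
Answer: -68/1780249 + √41522/1780249 ≈ 7.6264e-5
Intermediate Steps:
O(n) = -136 (O(n) = 490 - 626 = -136)
(√(1177464 - 1011376) + O(-1798))/(4921537 - 1361039) = (√(1177464 - 1011376) - 136)/(4921537 - 1361039) = (√166088 - 136)/3560498 = (2*√41522 - 136)*(1/3560498) = (-136 + 2*√41522)*(1/3560498) = -68/1780249 + √41522/1780249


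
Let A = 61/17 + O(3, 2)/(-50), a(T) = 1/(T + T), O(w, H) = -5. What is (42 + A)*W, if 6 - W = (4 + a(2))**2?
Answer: -1499031/2720 ≈ -551.11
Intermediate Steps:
a(T) = 1/(2*T)
A = 627/170 (A = 61/17 - 5/(-50) = 61*(1/17) - 5*(-1/50) = 61/17 + 1/10 = 627/170 ≈ 3.6882)
W = -193/16 (W = 6 - (4 + (1/2)/2)**2 = 6 - (4 + (1/2)*(1/2))**2 = 6 - (4 + 1/4)**2 = 6 - (17/4)**2 = 6 - 1*289/16 = 6 - 289/16 = -193/16 ≈ -12.063)
(42 + A)*W = (42 + 627/170)*(-193/16) = (7767/170)*(-193/16) = -1499031/2720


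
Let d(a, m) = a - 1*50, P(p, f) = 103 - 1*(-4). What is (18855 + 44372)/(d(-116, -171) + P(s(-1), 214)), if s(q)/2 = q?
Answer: -63227/59 ≈ -1071.6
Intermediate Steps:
s(q) = 2*q
P(p, f) = 107 (P(p, f) = 103 + 4 = 107)
d(a, m) = -50 + a (d(a, m) = a - 50 = -50 + a)
(18855 + 44372)/(d(-116, -171) + P(s(-1), 214)) = (18855 + 44372)/((-50 - 116) + 107) = 63227/(-166 + 107) = 63227/(-59) = 63227*(-1/59) = -63227/59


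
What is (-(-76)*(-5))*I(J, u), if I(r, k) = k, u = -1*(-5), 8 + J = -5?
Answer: -1900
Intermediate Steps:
J = -13 (J = -8 - 5 = -13)
u = 5
(-(-76)*(-5))*I(J, u) = -(-76)*(-5)*5 = -38*10*5 = -380*5 = -1900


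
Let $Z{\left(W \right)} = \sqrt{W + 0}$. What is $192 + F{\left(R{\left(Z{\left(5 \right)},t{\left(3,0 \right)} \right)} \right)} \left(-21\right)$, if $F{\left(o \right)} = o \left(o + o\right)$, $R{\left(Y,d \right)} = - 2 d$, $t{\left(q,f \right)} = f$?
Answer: $192$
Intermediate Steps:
$Z{\left(W \right)} = \sqrt{W}$
$F{\left(o \right)} = 2 o^{2}$ ($F{\left(o \right)} = o 2 o = 2 o^{2}$)
$192 + F{\left(R{\left(Z{\left(5 \right)},t{\left(3,0 \right)} \right)} \right)} \left(-21\right) = 192 + 2 \left(\left(-2\right) 0\right)^{2} \left(-21\right) = 192 + 2 \cdot 0^{2} \left(-21\right) = 192 + 2 \cdot 0 \left(-21\right) = 192 + 0 \left(-21\right) = 192 + 0 = 192$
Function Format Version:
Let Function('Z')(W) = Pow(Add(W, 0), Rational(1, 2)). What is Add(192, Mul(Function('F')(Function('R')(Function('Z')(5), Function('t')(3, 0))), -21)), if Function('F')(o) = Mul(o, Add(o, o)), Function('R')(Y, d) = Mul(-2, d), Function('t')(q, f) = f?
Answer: 192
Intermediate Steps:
Function('Z')(W) = Pow(W, Rational(1, 2))
Function('F')(o) = Mul(2, Pow(o, 2)) (Function('F')(o) = Mul(o, Mul(2, o)) = Mul(2, Pow(o, 2)))
Add(192, Mul(Function('F')(Function('R')(Function('Z')(5), Function('t')(3, 0))), -21)) = Add(192, Mul(Mul(2, Pow(Mul(-2, 0), 2)), -21)) = Add(192, Mul(Mul(2, Pow(0, 2)), -21)) = Add(192, Mul(Mul(2, 0), -21)) = Add(192, Mul(0, -21)) = Add(192, 0) = 192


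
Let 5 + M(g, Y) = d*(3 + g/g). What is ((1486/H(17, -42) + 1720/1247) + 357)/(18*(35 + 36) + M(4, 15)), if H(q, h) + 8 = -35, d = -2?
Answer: 80761/315491 ≈ 0.25599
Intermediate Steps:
H(q, h) = -43 (H(q, h) = -8 - 35 = -43)
M(g, Y) = -13 (M(g, Y) = -5 - 2*(3 + g/g) = -5 - 2*(3 + 1) = -5 - 2*4 = -5 - 8 = -13)
((1486/H(17, -42) + 1720/1247) + 357)/(18*(35 + 36) + M(4, 15)) = ((1486/(-43) + 1720/1247) + 357)/(18*(35 + 36) - 13) = ((1486*(-1/43) + 1720*(1/1247)) + 357)/(18*71 - 13) = ((-1486/43 + 40/29) + 357)/(1278 - 13) = (-41374/1247 + 357)/1265 = (403805/1247)*(1/1265) = 80761/315491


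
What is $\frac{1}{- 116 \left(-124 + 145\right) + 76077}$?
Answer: $\frac{1}{73641} \approx 1.3579 \cdot 10^{-5}$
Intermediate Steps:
$\frac{1}{- 116 \left(-124 + 145\right) + 76077} = \frac{1}{\left(-116\right) 21 + 76077} = \frac{1}{-2436 + 76077} = \frac{1}{73641}$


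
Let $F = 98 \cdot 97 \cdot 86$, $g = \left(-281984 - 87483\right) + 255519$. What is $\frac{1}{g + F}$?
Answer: $\frac{1}{703568} \approx 1.4213 \cdot 10^{-6}$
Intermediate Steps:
$g = -113948$ ($g = -369467 + 255519 = -113948$)
$F = 817516$ ($F = 9506 \cdot 86 = 817516$)
$\frac{1}{g + F} = \frac{1}{-113948 + 817516} = \frac{1}{703568}$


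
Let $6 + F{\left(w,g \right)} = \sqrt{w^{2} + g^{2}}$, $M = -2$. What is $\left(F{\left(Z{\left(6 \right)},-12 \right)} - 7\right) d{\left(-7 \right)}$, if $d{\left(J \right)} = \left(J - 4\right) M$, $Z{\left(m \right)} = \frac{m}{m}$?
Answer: $-286 + 22 \sqrt{145} \approx -21.085$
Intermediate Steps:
$Z{\left(m \right)} = 1$
$d{\left(J \right)} = 8 - 2 J$ ($d{\left(J \right)} = \left(J - 4\right) \left(-2\right) = \left(-4 + J\right) \left(-2\right) = 8 - 2 J$)
$F{\left(w,g \right)} = -6 + \sqrt{g^{2} + w^{2}}$ ($F{\left(w,g \right)} = -6 + \sqrt{w^{2} + g^{2}} = -6 + \sqrt{g^{2} + w^{2}}$)
$\left(F{\left(Z{\left(6 \right)},-12 \right)} - 7\right) d{\left(-7 \right)} = \left(\left(-6 + \sqrt{\left(-12\right)^{2} + 1^{2}}\right) - 7\right) \left(8 - -14\right) = \left(\left(-6 + \sqrt{144 + 1}\right) - 7\right) \left(8 + 14\right) = \left(\left(-6 + \sqrt{145}\right) - 7\right) 22 = \left(-13 + \sqrt{145}\right) 22 = -286 + 22 \sqrt{145}$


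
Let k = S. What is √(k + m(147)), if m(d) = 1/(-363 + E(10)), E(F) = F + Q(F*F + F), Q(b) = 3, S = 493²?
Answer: √1190940086/70 ≈ 493.00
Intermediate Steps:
S = 243049
k = 243049
E(F) = 3 + F (E(F) = F + 3 = 3 + F)
m(d) = -1/350 (m(d) = 1/(-363 + (3 + 10)) = 1/(-363 + 13) = 1/(-350) = -1/350)
√(k + m(147)) = √(243049 - 1/350) = √(85067149/350) = √1190940086/70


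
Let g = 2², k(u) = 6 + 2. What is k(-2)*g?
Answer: 32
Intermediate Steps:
k(u) = 8
g = 4
k(-2)*g = 8*4 = 32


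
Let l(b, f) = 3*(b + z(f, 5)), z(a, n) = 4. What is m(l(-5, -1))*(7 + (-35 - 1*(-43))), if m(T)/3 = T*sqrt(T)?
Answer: -135*I*sqrt(3) ≈ -233.83*I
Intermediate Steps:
l(b, f) = 12 + 3*b (l(b, f) = 3*(b + 4) = 3*(4 + b) = 12 + 3*b)
m(T) = 3*T**(3/2) (m(T) = 3*(T*sqrt(T)) = 3*T**(3/2))
m(l(-5, -1))*(7 + (-35 - 1*(-43))) = (3*(12 + 3*(-5))**(3/2))*(7 + (-35 - 1*(-43))) = (3*(12 - 15)**(3/2))*(7 + (-35 + 43)) = (3*(-3)**(3/2))*(7 + 8) = (3*(-3*I*sqrt(3)))*15 = -9*I*sqrt(3)*15 = -135*I*sqrt(3)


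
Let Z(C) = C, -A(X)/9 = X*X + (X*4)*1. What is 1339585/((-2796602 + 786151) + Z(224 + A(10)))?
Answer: -1339585/2011487 ≈ -0.66597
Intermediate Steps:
A(X) = -36*X - 9*X² (A(X) = -9*(X*X + (X*4)*1) = -9*(X² + (4*X)*1) = -9*(X² + 4*X) = -36*X - 9*X²)
1339585/((-2796602 + 786151) + Z(224 + A(10))) = 1339585/((-2796602 + 786151) + (224 - 9*10*(4 + 10))) = 1339585/(-2010451 + (224 - 9*10*14)) = 1339585/(-2010451 + (224 - 1260)) = 1339585/(-2010451 - 1036) = 1339585/(-2011487) = 1339585*(-1/2011487) = -1339585/2011487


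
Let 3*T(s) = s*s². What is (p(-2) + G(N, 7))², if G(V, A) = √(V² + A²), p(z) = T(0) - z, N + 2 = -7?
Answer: (2 + √130)² ≈ 179.61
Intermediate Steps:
N = -9 (N = -2 - 7 = -9)
T(s) = s³/3 (T(s) = (s*s²)/3 = s³/3)
p(z) = -z (p(z) = (⅓)*0³ - z = (⅓)*0 - z = 0 - z = -z)
G(V, A) = √(A² + V²)
(p(-2) + G(N, 7))² = (-1*(-2) + √(7² + (-9)²))² = (2 + √(49 + 81))² = (2 + √130)²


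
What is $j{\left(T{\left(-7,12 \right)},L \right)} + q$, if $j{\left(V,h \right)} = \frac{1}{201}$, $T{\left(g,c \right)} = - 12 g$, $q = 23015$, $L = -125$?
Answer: $\frac{4626016}{201} \approx 23015.0$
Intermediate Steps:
$j{\left(V,h \right)} = \frac{1}{201}$
$j{\left(T{\left(-7,12 \right)},L \right)} + q = \frac{1}{201} + 23015 = \frac{4626016}{201}$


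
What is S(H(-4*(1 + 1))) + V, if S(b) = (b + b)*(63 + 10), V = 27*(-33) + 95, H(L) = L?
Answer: -1964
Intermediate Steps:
V = -796 (V = -891 + 95 = -796)
S(b) = 146*b (S(b) = (2*b)*73 = 146*b)
S(H(-4*(1 + 1))) + V = 146*(-4*(1 + 1)) - 796 = 146*(-4*2) - 796 = 146*(-8) - 796 = -1168 - 796 = -1964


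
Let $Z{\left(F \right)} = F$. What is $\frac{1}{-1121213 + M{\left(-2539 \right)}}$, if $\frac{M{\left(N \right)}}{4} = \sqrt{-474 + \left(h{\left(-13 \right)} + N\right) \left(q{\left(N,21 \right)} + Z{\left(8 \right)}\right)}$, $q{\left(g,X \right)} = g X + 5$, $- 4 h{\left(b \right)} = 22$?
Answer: $- \frac{1121213}{1254948405081} - \frac{4 \sqrt{135636643}}{1254948405081} \approx -9.3055 \cdot 10^{-7}$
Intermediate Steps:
$h{\left(b \right)} = - \frac{11}{2}$ ($h{\left(b \right)} = \left(- \frac{1}{4}\right) 22 = - \frac{11}{2}$)
$q{\left(g,X \right)} = 5 + X g$ ($q{\left(g,X \right)} = X g + 5 = 5 + X g$)
$M{\left(N \right)} = 4 \sqrt{-474 + \left(13 + 21 N\right) \left(- \frac{11}{2} + N\right)}$ ($M{\left(N \right)} = 4 \sqrt{-474 + \left(- \frac{11}{2} + N\right) \left(\left(5 + 21 N\right) + 8\right)} = 4 \sqrt{-474 + \left(- \frac{11}{2} + N\right) \left(13 + 21 N\right)} = 4 \sqrt{-474 + \left(13 + 21 N\right) \left(- \frac{11}{2} + N\right)}$)
$\frac{1}{-1121213 + M{\left(-2539 \right)}} = \frac{1}{-1121213 + 2 \sqrt{-2182 - -1040990 + 84 \left(-2539\right)^{2}}} = \frac{1}{-1121213 + 2 \sqrt{-2182 + 1040990 + 84 \cdot 6446521}} = \frac{1}{-1121213 + 2 \sqrt{-2182 + 1040990 + 541507764}} = \frac{1}{-1121213 + 2 \sqrt{542546572}} = \frac{1}{-1121213 + 2 \cdot 2 \sqrt{135636643}} = \frac{1}{-1121213 + 4 \sqrt{135636643}}$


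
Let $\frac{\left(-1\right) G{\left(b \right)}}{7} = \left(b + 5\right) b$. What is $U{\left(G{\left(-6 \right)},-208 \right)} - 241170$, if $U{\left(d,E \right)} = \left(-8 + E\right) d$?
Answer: $-232098$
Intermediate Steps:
$G{\left(b \right)} = - 7 b \left(5 + b\right)$ ($G{\left(b \right)} = - 7 \left(b + 5\right) b = - 7 \left(5 + b\right) b = - 7 b \left(5 + b\right)$)
$U{\left(d,E \right)} = d \left(-8 + E\right)$
$U{\left(G{\left(-6 \right)},-208 \right)} - 241170 = \left(-7\right) \left(-6\right) \left(5 - 6\right) \left(-8 - 208\right) - 241170 = \left(-7\right) \left(-6\right) \left(-1\right) \left(-216\right) - 241170 = \left(-42\right) \left(-216\right) - 241170 = 9072 - 241170 = -232098$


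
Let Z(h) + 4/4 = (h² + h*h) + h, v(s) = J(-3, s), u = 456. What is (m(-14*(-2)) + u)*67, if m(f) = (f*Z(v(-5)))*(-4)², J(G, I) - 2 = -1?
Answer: 90584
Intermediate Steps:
J(G, I) = 1 (J(G, I) = 2 - 1 = 1)
v(s) = 1
Z(h) = -1 + h + 2*h² (Z(h) = -1 + ((h² + h*h) + h) = -1 + ((h² + h²) + h) = -1 + (2*h² + h) = -1 + (h + 2*h²) = -1 + h + 2*h²)
m(f) = 32*f (m(f) = (f*(-1 + 1 + 2*1²))*(-4)² = (f*(-1 + 1 + 2*1))*16 = (f*(-1 + 1 + 2))*16 = (f*2)*16 = (2*f)*16 = 32*f)
(m(-14*(-2)) + u)*67 = (32*(-14*(-2)) + 456)*67 = (32*28 + 456)*67 = (896 + 456)*67 = 1352*67 = 90584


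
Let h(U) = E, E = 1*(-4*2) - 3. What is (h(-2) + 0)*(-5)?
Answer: 55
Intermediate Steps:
E = -11 (E = 1*(-8) - 3 = -8 - 3 = -11)
h(U) = -11
(h(-2) + 0)*(-5) = (-11 + 0)*(-5) = -11*(-5) = 55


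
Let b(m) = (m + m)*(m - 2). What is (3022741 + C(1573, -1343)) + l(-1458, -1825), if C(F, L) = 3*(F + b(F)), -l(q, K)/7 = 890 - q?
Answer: 17838122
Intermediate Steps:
b(m) = 2*m*(-2 + m) (b(m) = (2*m)*(-2 + m) = 2*m*(-2 + m))
l(q, K) = -6230 + 7*q (l(q, K) = -7*(890 - q) = -6230 + 7*q)
C(F, L) = 3*F + 6*F*(-2 + F) (C(F, L) = 3*(F + 2*F*(-2 + F)) = 3*F + 6*F*(-2 + F))
(3022741 + C(1573, -1343)) + l(-1458, -1825) = (3022741 + 3*1573*(-3 + 2*1573)) + (-6230 + 7*(-1458)) = (3022741 + 3*1573*(-3 + 3146)) + (-6230 - 10206) = (3022741 + 3*1573*3143) - 16436 = (3022741 + 14831817) - 16436 = 17854558 - 16436 = 17838122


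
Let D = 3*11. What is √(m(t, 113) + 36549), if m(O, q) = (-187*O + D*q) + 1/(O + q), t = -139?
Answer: √44799170/26 ≈ 257.43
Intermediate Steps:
D = 33
m(O, q) = 1/(O + q) - 187*O + 33*q (m(O, q) = (-187*O + 33*q) + 1/(O + q) = 1/(O + q) - 187*O + 33*q)
√(m(t, 113) + 36549) = √((1 - 187*(-139)² + 33*113² - 154*(-139)*113)/(-139 + 113) + 36549) = √((1 - 187*19321 + 33*12769 + 2418878)/(-26) + 36549) = √(-(1 - 3613027 + 421377 + 2418878)/26 + 36549) = √(-1/26*(-772771) + 36549) = √(772771/26 + 36549) = √(1723045/26) = √44799170/26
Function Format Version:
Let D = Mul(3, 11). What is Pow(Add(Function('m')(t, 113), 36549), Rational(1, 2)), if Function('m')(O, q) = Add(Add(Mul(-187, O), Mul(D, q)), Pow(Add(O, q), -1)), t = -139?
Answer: Mul(Rational(1, 26), Pow(44799170, Rational(1, 2))) ≈ 257.43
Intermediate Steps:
D = 33
Function('m')(O, q) = Add(Pow(Add(O, q), -1), Mul(-187, O), Mul(33, q)) (Function('m')(O, q) = Add(Add(Mul(-187, O), Mul(33, q)), Pow(Add(O, q), -1)) = Add(Pow(Add(O, q), -1), Mul(-187, O), Mul(33, q)))
Pow(Add(Function('m')(t, 113), 36549), Rational(1, 2)) = Pow(Add(Mul(Pow(Add(-139, 113), -1), Add(1, Mul(-187, Pow(-139, 2)), Mul(33, Pow(113, 2)), Mul(-154, -139, 113))), 36549), Rational(1, 2)) = Pow(Add(Mul(Pow(-26, -1), Add(1, Mul(-187, 19321), Mul(33, 12769), 2418878)), 36549), Rational(1, 2)) = Pow(Add(Mul(Rational(-1, 26), Add(1, -3613027, 421377, 2418878)), 36549), Rational(1, 2)) = Pow(Add(Mul(Rational(-1, 26), -772771), 36549), Rational(1, 2)) = Pow(Add(Rational(772771, 26), 36549), Rational(1, 2)) = Pow(Rational(1723045, 26), Rational(1, 2)) = Mul(Rational(1, 26), Pow(44799170, Rational(1, 2)))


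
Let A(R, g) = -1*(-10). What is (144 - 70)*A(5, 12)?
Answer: 740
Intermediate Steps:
A(R, g) = 10
(144 - 70)*A(5, 12) = (144 - 70)*10 = 74*10 = 740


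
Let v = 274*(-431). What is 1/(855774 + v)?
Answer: 1/737680 ≈ 1.3556e-6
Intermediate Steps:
v = -118094
1/(855774 + v) = 1/(855774 - 118094) = 1/737680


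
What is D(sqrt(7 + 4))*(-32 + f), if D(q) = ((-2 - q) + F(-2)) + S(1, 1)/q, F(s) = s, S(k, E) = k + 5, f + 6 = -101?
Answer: 556 + 695*sqrt(11)/11 ≈ 765.55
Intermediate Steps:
f = -107 (f = -6 - 101 = -107)
S(k, E) = 5 + k
D(q) = -4 - q + 6/q (D(q) = ((-2 - q) - 2) + (5 + 1)/q = (-4 - q) + 6/q = -4 - q + 6/q)
D(sqrt(7 + 4))*(-32 + f) = (-4 - sqrt(7 + 4) + 6/(sqrt(7 + 4)))*(-32 - 107) = (-4 - sqrt(11) + 6/(sqrt(11)))*(-139) = (-4 - sqrt(11) + 6*(sqrt(11)/11))*(-139) = (-4 - sqrt(11) + 6*sqrt(11)/11)*(-139) = (-4 - 5*sqrt(11)/11)*(-139) = 556 + 695*sqrt(11)/11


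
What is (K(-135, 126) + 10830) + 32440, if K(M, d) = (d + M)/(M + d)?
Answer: 43271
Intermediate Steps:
K(M, d) = 1 (K(M, d) = (M + d)/(M + d) = 1)
(K(-135, 126) + 10830) + 32440 = (1 + 10830) + 32440 = 10831 + 32440 = 43271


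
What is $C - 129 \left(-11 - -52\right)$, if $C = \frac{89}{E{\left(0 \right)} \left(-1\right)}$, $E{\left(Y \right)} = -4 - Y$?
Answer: $- \frac{21067}{4} \approx -5266.8$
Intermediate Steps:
$C = \frac{89}{4}$ ($C = \frac{89}{\left(-4 - 0\right) \left(-1\right)} = \frac{89}{\left(-4 + 0\right) \left(-1\right)} = \frac{89}{\left(-4\right) \left(-1\right)} = \frac{89}{4} \approx 22.25$)
$C - 129 \left(-11 - -52\right) = \frac{89}{4} - 129 \left(-11 - -52\right) = \frac{89}{4} - 129 \left(-11 + 52\right) = \frac{89}{4} - 5289 = - \frac{21067}{4}$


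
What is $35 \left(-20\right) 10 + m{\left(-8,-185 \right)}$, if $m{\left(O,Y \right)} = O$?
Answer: $-7008$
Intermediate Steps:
$35 \left(-20\right) 10 + m{\left(-8,-185 \right)} = 35 \left(-20\right) 10 - 8 = \left(-700\right) 10 - 8 = -7000 - 8 = -7008$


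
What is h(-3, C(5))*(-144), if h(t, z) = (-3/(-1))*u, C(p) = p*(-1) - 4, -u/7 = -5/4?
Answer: -3780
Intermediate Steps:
u = 35/4 (u = -(-35)/4 = -7*(-5/4) = 35/4 ≈ 8.7500)
C(p) = -4 - p (C(p) = -p - 4 = -4 - p)
h(t, z) = 105/4 (h(t, z) = -3/(-1)*(35/4) = -3*(-1)*(35/4) = 3*(35/4) = 105/4)
h(-3, C(5))*(-144) = (105/4)*(-144) = -3780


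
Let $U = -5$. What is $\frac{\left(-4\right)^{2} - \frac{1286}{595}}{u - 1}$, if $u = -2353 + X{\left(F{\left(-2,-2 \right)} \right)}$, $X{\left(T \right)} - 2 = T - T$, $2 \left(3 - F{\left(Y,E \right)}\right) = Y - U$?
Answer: $- \frac{4117}{699720} \approx -0.0058838$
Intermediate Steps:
$F{\left(Y,E \right)} = \frac{1}{2} - \frac{Y}{2}$ ($F{\left(Y,E \right)} = 3 - \frac{Y - -5}{2} = 3 - \frac{Y + 5}{2} = 3 - \frac{5 + Y}{2} = 3 - \left(\frac{5}{2} + \frac{Y}{2}\right) = \frac{1}{2} - \frac{Y}{2}$)
$X{\left(T \right)} = 2$ ($X{\left(T \right)} = 2 + \left(T - T\right) = 2 + 0 = 2$)
$u = -2351$ ($u = -2353 + 2 = -2351$)
$\frac{\left(-4\right)^{2} - \frac{1286}{595}}{u - 1} = \frac{\left(-4\right)^{2} - \frac{1286}{595}}{-2351 - 1} = \frac{16 - \frac{1286}{595}}{-2352} = \left(16 - \frac{1286}{595}\right) \left(- \frac{1}{2352}\right) = \frac{8234}{595} \left(- \frac{1}{2352}\right) = - \frac{4117}{699720}$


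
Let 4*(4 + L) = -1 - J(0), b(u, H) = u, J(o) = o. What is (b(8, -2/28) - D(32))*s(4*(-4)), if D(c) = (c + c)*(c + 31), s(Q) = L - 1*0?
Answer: 17102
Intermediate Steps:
L = -17/4 (L = -4 + (-1 - 1*0)/4 = -4 + (-1 + 0)/4 = -4 + (¼)*(-1) = -4 - ¼ = -17/4 ≈ -4.2500)
s(Q) = -17/4 (s(Q) = -17/4 - 1*0 = -17/4 + 0 = -17/4)
D(c) = 2*c*(31 + c) (D(c) = (2*c)*(31 + c) = 2*c*(31 + c))
(b(8, -2/28) - D(32))*s(4*(-4)) = (8 - 2*32*(31 + 32))*(-17/4) = (8 - 2*32*63)*(-17/4) = (8 - 1*4032)*(-17/4) = (8 - 4032)*(-17/4) = -4024*(-17/4) = 17102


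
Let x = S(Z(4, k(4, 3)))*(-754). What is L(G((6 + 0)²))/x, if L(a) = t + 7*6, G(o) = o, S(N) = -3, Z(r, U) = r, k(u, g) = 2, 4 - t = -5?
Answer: 17/754 ≈ 0.022546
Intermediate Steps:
t = 9 (t = 4 - 1*(-5) = 4 + 5 = 9)
L(a) = 51 (L(a) = 9 + 7*6 = 9 + 42 = 51)
x = 2262 (x = -3*(-754) = 2262)
L(G((6 + 0)²))/x = 51/2262 = 51*(1/2262) = 17/754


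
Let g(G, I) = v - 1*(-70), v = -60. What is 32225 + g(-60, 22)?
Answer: 32235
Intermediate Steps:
g(G, I) = 10 (g(G, I) = -60 - 1*(-70) = -60 + 70 = 10)
32225 + g(-60, 22) = 32225 + 10 = 32235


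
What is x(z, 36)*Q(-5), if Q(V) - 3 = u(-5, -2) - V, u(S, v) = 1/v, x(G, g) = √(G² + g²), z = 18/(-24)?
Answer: 45*√2305/8 ≈ 270.06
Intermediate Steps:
z = -¾ (z = 18*(-1/24) = -¾ ≈ -0.75000)
Q(V) = 5/2 - V (Q(V) = 3 + (1/(-2) - V) = 3 + (-½ - V) = 5/2 - V)
x(z, 36)*Q(-5) = √((-¾)² + 36²)*(5/2 - 1*(-5)) = √(9/16 + 1296)*(5/2 + 5) = √(20745/16)*(15/2) = (3*√2305/4)*(15/2) = 45*√2305/8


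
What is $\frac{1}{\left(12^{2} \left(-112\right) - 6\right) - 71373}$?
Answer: $- \frac{1}{87507} \approx -1.1428 \cdot 10^{-5}$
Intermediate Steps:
$\frac{1}{\left(12^{2} \left(-112\right) - 6\right) - 71373} = \frac{1}{\left(144 \left(-112\right) - 6\right) - 71373} = \frac{1}{\left(-16128 - 6\right) - 71373} = \frac{1}{-16134 - 71373} = \frac{1}{-87507} = - \frac{1}{87507}$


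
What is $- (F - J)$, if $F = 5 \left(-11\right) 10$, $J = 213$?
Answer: $763$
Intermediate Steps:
$F = -550$ ($F = \left(-55\right) 10 = -550$)
$- (F - J) = - (-550 - 213) = \left(-1\right) \left(-763\right) = 763$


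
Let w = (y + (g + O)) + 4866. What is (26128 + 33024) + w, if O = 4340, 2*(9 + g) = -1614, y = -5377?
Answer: 62165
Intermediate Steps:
g = -816 (g = -9 + (½)*(-1614) = -9 - 807 = -816)
w = 3013 (w = (-5377 + (-816 + 4340)) + 4866 = (-5377 + 3524) + 4866 = -1853 + 4866 = 3013)
(26128 + 33024) + w = (26128 + 33024) + 3013 = 59152 + 3013 = 62165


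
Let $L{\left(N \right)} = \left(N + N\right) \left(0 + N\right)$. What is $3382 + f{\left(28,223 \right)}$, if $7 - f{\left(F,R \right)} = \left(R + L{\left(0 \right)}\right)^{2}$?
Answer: $-46340$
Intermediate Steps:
$L{\left(N \right)} = 2 N^{2}$ ($L{\left(N \right)} = 2 N N = 2 N^{2}$)
$f{\left(F,R \right)} = 7 - R^{2}$ ($f{\left(F,R \right)} = 7 - \left(R + 2 \cdot 0^{2}\right)^{2} = 7 - \left(R + 2 \cdot 0\right)^{2} = 7 - \left(R + 0\right)^{2} = 7 - R^{2}$)
$3382 + f{\left(28,223 \right)} = 3382 + \left(7 - 223^{2}\right) = 3382 + \left(7 - 49729\right) = 3382 - 49722 = -46340$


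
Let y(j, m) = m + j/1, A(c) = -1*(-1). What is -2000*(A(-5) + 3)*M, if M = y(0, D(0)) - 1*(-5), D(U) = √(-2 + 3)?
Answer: -48000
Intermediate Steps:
D(U) = 1 (D(U) = √1 = 1)
A(c) = 1
y(j, m) = j + m (y(j, m) = m + j*1 = m + j = j + m)
M = 6 (M = (0 + 1) - 1*(-5) = 1 + 5 = 6)
-2000*(A(-5) + 3)*M = -2000*(1 + 3)*6 = -8000*6 = -2000*24 = -48000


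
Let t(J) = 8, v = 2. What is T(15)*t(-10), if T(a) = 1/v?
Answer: 4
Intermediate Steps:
T(a) = ½ (T(a) = 1/2 = ½)
T(15)*t(-10) = (½)*8 = 4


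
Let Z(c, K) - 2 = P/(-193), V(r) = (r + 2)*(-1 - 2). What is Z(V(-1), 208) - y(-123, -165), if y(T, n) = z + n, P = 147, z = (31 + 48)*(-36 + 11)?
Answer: 413259/193 ≈ 2141.2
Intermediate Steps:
z = -1975 (z = 79*(-25) = -1975)
y(T, n) = -1975 + n
V(r) = -6 - 3*r (V(r) = (2 + r)*(-3) = -6 - 3*r)
Z(c, K) = 239/193 (Z(c, K) = 2 + 147/(-193) = 2 + 147*(-1/193) = 2 - 147/193 = 239/193)
Z(V(-1), 208) - y(-123, -165) = 239/193 - (-1975 - 165) = 239/193 - 1*(-2140) = 239/193 + 2140 = 413259/193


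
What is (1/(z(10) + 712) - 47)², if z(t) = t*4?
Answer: 1249127649/565504 ≈ 2208.9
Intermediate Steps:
z(t) = 4*t
(1/(z(10) + 712) - 47)² = (1/(4*10 + 712) - 47)² = (1/(40 + 712) - 47)² = (1/752 - 47)² = (-35343/752)² = 1249127649/565504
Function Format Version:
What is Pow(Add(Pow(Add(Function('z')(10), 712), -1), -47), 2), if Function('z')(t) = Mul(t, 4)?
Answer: Rational(1249127649, 565504) ≈ 2208.9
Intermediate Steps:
Function('z')(t) = Mul(4, t)
Pow(Add(Pow(Add(Function('z')(10), 712), -1), -47), 2) = Pow(Add(Pow(Add(Mul(4, 10), 712), -1), -47), 2) = Pow(Add(Pow(Add(40, 712), -1), -47), 2) = Pow(Add(Pow(752, -1), -47), 2) = Pow(Add(Rational(1, 752), -47), 2) = Pow(Rational(-35343, 752), 2) = Rational(1249127649, 565504)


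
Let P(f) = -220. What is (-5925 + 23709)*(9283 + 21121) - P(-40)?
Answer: 540704956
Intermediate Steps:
(-5925 + 23709)*(9283 + 21121) - P(-40) = (-5925 + 23709)*(9283 + 21121) - 1*(-220) = 17784*30404 + 220 = 540704736 + 220 = 540704956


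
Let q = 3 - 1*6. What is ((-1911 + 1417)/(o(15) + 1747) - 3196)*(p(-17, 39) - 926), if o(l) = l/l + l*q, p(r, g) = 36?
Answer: 372655460/131 ≈ 2.8447e+6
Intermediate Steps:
q = -3 (q = 3 - 6 = -3)
o(l) = 1 - 3*l (o(l) = l/l + l*(-3) = 1 - 3*l)
((-1911 + 1417)/(o(15) + 1747) - 3196)*(p(-17, 39) - 926) = ((-1911 + 1417)/((1 - 3*15) + 1747) - 3196)*(36 - 926) = (-494/((1 - 45) + 1747) - 3196)*(-890) = (-494/(-44 + 1747) - 3196)*(-890) = (-494/1703 - 3196)*(-890) = (-494*1/1703 - 3196)*(-890) = (-38/131 - 3196)*(-890) = -418714/131*(-890) = 372655460/131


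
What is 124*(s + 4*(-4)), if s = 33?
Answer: 2108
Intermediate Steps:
124*(s + 4*(-4)) = 124*(33 + 4*(-4)) = 124*(33 - 16) = 124*17 = 2108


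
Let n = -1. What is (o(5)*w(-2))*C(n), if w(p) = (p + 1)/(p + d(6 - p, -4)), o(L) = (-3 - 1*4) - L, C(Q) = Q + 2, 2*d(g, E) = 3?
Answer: -24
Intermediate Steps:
d(g, E) = 3/2 (d(g, E) = (½)*3 = 3/2)
C(Q) = 2 + Q
o(L) = -7 - L (o(L) = (-3 - 4) - L = -7 - L)
w(p) = (1 + p)/(3/2 + p) (w(p) = (p + 1)/(p + 3/2) = (1 + p)/(3/2 + p))
(o(5)*w(-2))*C(n) = ((-7 - 1*5)*(2*(1 - 2)/(3 + 2*(-2))))*(2 - 1) = ((-7 - 5)*(2*(-1)/(3 - 4)))*1 = -24*(-1)/(-1)*1 = -24*(-1)*(-1)*1 = -12*2*1 = -24*1 = -24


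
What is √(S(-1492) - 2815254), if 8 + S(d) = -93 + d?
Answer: 3*I*√312983 ≈ 1678.3*I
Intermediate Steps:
S(d) = -101 + d (S(d) = -8 + (-93 + d) = -101 + d)
√(S(-1492) - 2815254) = √((-101 - 1492) - 2815254) = √(-1593 - 2815254) = √(-2816847) = 3*I*√312983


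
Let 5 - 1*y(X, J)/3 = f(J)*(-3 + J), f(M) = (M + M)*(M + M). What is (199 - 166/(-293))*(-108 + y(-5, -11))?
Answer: 1183201155/293 ≈ 4.0382e+6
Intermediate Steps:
f(M) = 4*M**2 (f(M) = (2*M)*(2*M) = 4*M**2)
y(X, J) = 15 - 12*J**2*(-3 + J) (y(X, J) = 15 - 3*4*J**2*(-3 + J) = 15 - 12*J**2*(-3 + J))
(199 - 166/(-293))*(-108 + y(-5, -11)) = (199 - 166/(-293))*(-108 + (15 - 12*(-11)**3 + 36*(-11)**2)) = (199 - 166*(-1/293))*(-108 + (15 - 12*(-1331) + 36*121)) = (199 + 166/293)*(-108 + (15 + 15972 + 4356)) = 58473*(-108 + 20343)/293 = (58473/293)*20235 = 1183201155/293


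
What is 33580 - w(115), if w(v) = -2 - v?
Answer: 33697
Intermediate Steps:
33580 - w(115) = 33580 - (-2 - 1*115) = 33580 - (-2 - 115) = 33580 - 1*(-117) = 33580 + 117 = 33697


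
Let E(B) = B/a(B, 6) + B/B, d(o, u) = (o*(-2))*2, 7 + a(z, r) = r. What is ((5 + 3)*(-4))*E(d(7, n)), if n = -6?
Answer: -928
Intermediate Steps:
a(z, r) = -7 + r
d(o, u) = -4*o (d(o, u) = -2*o*2 = -4*o)
E(B) = 1 - B (E(B) = B/(-7 + 6) + B/B = B/(-1) + 1 = B*(-1) + 1 = -B + 1 = 1 - B)
((5 + 3)*(-4))*E(d(7, n)) = ((5 + 3)*(-4))*(1 - (-4)*7) = (8*(-4))*(1 - 1*(-28)) = -32*(1 + 28) = -32*29 = -928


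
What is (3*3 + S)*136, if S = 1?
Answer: 1360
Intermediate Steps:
(3*3 + S)*136 = (3*3 + 1)*136 = (9 + 1)*136 = 10*136 = 1360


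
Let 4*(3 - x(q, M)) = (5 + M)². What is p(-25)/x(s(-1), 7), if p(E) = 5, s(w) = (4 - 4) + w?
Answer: -5/33 ≈ -0.15152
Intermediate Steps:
s(w) = w (s(w) = 0 + w = w)
x(q, M) = 3 - (5 + M)²/4
p(-25)/x(s(-1), 7) = 5/(3 - (5 + 7)²/4) = 5/(3 - ¼*12²) = 5/(3 - ¼*144) = 5/(3 - 36) = 5/(-33) = 5*(-1/33) = -5/33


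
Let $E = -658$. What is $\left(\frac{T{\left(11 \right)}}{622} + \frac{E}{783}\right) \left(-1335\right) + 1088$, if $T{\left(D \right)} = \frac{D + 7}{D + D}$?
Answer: $\frac{3943179161}{1785762} \approx 2208.1$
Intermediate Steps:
$T{\left(D \right)} = \frac{7 + D}{2 D}$
$\left(\frac{T{\left(11 \right)}}{622} + \frac{E}{783}\right) \left(-1335\right) + 1088 = \left(\frac{\frac{1}{2} \cdot \frac{1}{11} \left(7 + 11\right)}{622} - \frac{658}{783}\right) \left(-1335\right) + 1088 = \left(\frac{1}{2} \cdot \frac{1}{11} \cdot 18 \cdot \frac{1}{622} - \frac{658}{783}\right) \left(-1335\right) + 1088 = \left(\frac{9}{11} \cdot \frac{1}{622} - \frac{658}{783}\right) \left(-1335\right) + 1088 = \left(\frac{9}{6842} - \frac{658}{783}\right) \left(-1335\right) + 1088 = \left(- \frac{4494989}{5357286}\right) \left(-1335\right) + 1088 = \frac{2000270105}{1785762} + 1088 = \frac{3943179161}{1785762}$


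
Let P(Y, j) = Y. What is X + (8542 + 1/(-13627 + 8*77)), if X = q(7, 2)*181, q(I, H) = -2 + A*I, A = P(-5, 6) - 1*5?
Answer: -58419391/13011 ≈ -4490.0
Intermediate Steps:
A = -10 (A = -5 - 1*5 = -5 - 5 = -10)
q(I, H) = -2 - 10*I
X = -13032 (X = (-2 - 10*7)*181 = (-2 - 70)*181 = -72*181 = -13032)
X + (8542 + 1/(-13627 + 8*77)) = -13032 + (8542 + 1/(-13627 + 8*77)) = -13032 + (8542 + 1/(-13627 + 616)) = -13032 + (8542 + 1/(-13011)) = -13032 + (8542 - 1/13011) = -13032 + 111139961/13011 = -58419391/13011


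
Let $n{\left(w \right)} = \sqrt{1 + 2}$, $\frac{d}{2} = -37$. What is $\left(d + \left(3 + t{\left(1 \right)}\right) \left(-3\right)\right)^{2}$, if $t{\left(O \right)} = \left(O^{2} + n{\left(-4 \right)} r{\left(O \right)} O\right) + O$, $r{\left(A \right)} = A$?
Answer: $7948 + 534 \sqrt{3} \approx 8872.9$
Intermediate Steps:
$d = -74$ ($d = 2 \left(-37\right) = -74$)
$n{\left(w \right)} = \sqrt{3}$
$t{\left(O \right)} = O + O^{2} + \sqrt{3} O^{2}$ ($t{\left(O \right)} = \left(O^{2} + \sqrt{3} O O\right) + O = \left(O^{2} + O \sqrt{3} O\right) + O = \left(O^{2} + \sqrt{3} O^{2}\right) + O = O + O^{2} + \sqrt{3} O^{2}$)
$\left(d + \left(3 + t{\left(1 \right)}\right) \left(-3\right)\right)^{2} = \left(-74 + \left(3 + 1 \left(1 + 1 + 1 \sqrt{3}\right)\right) \left(-3\right)\right)^{2} = \left(-74 + \left(3 + 1 \left(1 + 1 + \sqrt{3}\right)\right) \left(-3\right)\right)^{2} = \left(-74 + \left(3 + 1 \left(2 + \sqrt{3}\right)\right) \left(-3\right)\right)^{2} = \left(-74 + \left(3 + \left(2 + \sqrt{3}\right)\right) \left(-3\right)\right)^{2} = \left(-74 + \left(5 + \sqrt{3}\right) \left(-3\right)\right)^{2} = \left(-74 - \left(15 + 3 \sqrt{3}\right)\right)^{2} = \left(-89 - 3 \sqrt{3}\right)^{2}$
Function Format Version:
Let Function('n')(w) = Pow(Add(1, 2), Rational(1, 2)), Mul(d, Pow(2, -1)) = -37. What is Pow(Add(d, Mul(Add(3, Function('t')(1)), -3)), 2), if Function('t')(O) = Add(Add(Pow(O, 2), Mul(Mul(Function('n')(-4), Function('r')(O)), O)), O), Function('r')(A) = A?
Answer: Add(7948, Mul(534, Pow(3, Rational(1, 2)))) ≈ 8872.9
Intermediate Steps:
d = -74 (d = Mul(2, -37) = -74)
Function('n')(w) = Pow(3, Rational(1, 2))
Function('t')(O) = Add(O, Pow(O, 2), Mul(Pow(3, Rational(1, 2)), Pow(O, 2))) (Function('t')(O) = Add(Add(Pow(O, 2), Mul(Mul(Pow(3, Rational(1, 2)), O), O)), O) = Add(Add(Pow(O, 2), Mul(Mul(O, Pow(3, Rational(1, 2))), O)), O) = Add(Add(Pow(O, 2), Mul(Pow(3, Rational(1, 2)), Pow(O, 2))), O) = Add(O, Pow(O, 2), Mul(Pow(3, Rational(1, 2)), Pow(O, 2))))
Pow(Add(d, Mul(Add(3, Function('t')(1)), -3)), 2) = Pow(Add(-74, Mul(Add(3, Mul(1, Add(1, 1, Mul(1, Pow(3, Rational(1, 2)))))), -3)), 2) = Pow(Add(-74, Mul(Add(3, Mul(1, Add(1, 1, Pow(3, Rational(1, 2))))), -3)), 2) = Pow(Add(-74, Mul(Add(3, Mul(1, Add(2, Pow(3, Rational(1, 2))))), -3)), 2) = Pow(Add(-74, Mul(Add(3, Add(2, Pow(3, Rational(1, 2)))), -3)), 2) = Pow(Add(-74, Mul(Add(5, Pow(3, Rational(1, 2))), -3)), 2) = Pow(Add(-74, Add(-15, Mul(-3, Pow(3, Rational(1, 2))))), 2) = Pow(Add(-89, Mul(-3, Pow(3, Rational(1, 2)))), 2)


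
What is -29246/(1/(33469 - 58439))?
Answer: 730272620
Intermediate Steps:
-29246/(1/(33469 - 58439)) = -29246/(1/(-24970)) = -29246/(-1/24970) = -29246*(-24970) = 730272620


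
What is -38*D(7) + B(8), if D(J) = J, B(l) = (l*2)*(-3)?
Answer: -314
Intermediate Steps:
B(l) = -6*l (B(l) = (2*l)*(-3) = -6*l)
-38*D(7) + B(8) = -38*7 - 6*8 = -266 - 48 = -314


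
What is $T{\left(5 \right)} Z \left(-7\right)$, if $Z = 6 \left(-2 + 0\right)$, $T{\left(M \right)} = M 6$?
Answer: $2520$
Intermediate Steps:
$T{\left(M \right)} = 6 M$
$Z = -12$ ($Z = 6 \left(-2\right) = -12$)
$T{\left(5 \right)} Z \left(-7\right) = 6 \cdot 5 \left(-12\right) \left(-7\right) = 30 \left(-12\right) \left(-7\right) = \left(-360\right) \left(-7\right) = 2520$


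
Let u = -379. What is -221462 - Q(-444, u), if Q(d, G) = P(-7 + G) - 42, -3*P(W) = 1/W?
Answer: -256404361/1158 ≈ -2.2142e+5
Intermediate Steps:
P(W) = -1/(3*W)
Q(d, G) = -42 - 1/(3*(-7 + G)) (Q(d, G) = -1/(3*(-7 + G)) - 42 = -42 - 1/(3*(-7 + G)))
-221462 - Q(-444, u) = -221462 - (881 - 126*(-379))/(3*(-7 - 379)) = -221462 - (881 + 47754)/(3*(-386)) = -221462 - (-1)*48635/(3*386) = -221462 - 1*(-48635/1158) = -221462 + 48635/1158 = -256404361/1158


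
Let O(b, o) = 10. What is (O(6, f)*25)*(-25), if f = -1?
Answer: -6250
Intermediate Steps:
(O(6, f)*25)*(-25) = (10*25)*(-25) = 250*(-25) = -6250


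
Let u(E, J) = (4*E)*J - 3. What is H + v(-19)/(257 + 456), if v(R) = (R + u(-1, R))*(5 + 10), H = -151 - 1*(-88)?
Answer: -44109/713 ≈ -61.864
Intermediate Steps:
u(E, J) = -3 + 4*E*J (u(E, J) = 4*E*J - 3 = -3 + 4*E*J)
H = -63 (H = -151 + 88 = -63)
v(R) = -45 - 45*R (v(R) = (R + (-3 + 4*(-1)*R))*(5 + 10) = (R + (-3 - 4*R))*15 = (-3 - 3*R)*15 = -45 - 45*R)
H + v(-19)/(257 + 456) = -63 + (-45 - 45*(-19))/(257 + 456) = -63 + (-45 + 855)/713 = -63 + (1/713)*810 = -63 + 810/713 = -44109/713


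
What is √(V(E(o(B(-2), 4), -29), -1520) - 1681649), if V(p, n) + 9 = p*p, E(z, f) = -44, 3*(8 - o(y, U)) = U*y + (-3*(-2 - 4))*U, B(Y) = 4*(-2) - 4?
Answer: 11*I*√13882 ≈ 1296.0*I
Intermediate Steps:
B(Y) = -12 (B(Y) = -8 - 4 = -12)
o(y, U) = 8 - 6*U - U*y/3 (o(y, U) = 8 - (U*y + (-3*(-2 - 4))*U)/3 = 8 - (U*y + (-3*(-6))*U)/3 = 8 - (U*y + 18*U)/3 = 8 - (18*U + U*y)/3 = 8 + (-6*U - U*y/3) = 8 - 6*U - U*y/3)
V(p, n) = -9 + p² (V(p, n) = -9 + p*p = -9 + p²)
√(V(E(o(B(-2), 4), -29), -1520) - 1681649) = √((-9 + (-44)²) - 1681649) = √((-9 + 1936) - 1681649) = √(1927 - 1681649) = √(-1679722) = 11*I*√13882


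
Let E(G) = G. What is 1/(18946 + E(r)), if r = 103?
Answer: 1/19049 ≈ 5.2496e-5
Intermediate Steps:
1/(18946 + E(r)) = 1/(18946 + 103) = 1/19049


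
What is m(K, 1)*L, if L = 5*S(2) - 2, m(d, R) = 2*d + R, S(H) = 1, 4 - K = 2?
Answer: 15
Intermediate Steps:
K = 2 (K = 4 - 1*2 = 4 - 2 = 2)
m(d, R) = R + 2*d
L = 3 (L = 5*1 - 2 = 5 - 2 = 3)
m(K, 1)*L = (1 + 2*2)*3 = (1 + 4)*3 = 5*3 = 15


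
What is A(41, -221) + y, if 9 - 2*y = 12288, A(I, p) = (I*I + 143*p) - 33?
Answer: -72189/2 ≈ -36095.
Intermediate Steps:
A(I, p) = -33 + I**2 + 143*p (A(I, p) = (I**2 + 143*p) - 33 = -33 + I**2 + 143*p)
y = -12279/2 (y = 9/2 - 1/2*12288 = 9/2 - 6144 = -12279/2 ≈ -6139.5)
A(41, -221) + y = (-33 + 41**2 + 143*(-221)) - 12279/2 = (-33 + 1681 - 31603) - 12279/2 = -29955 - 12279/2 = -72189/2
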